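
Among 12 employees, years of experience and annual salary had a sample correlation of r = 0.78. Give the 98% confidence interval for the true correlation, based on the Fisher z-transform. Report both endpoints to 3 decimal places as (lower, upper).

(0.264, 0.949)

z_r = atanh(0.78) = 1.045371;  SE = 1/√(n−3) = 1/√9 = 0.333333
z-limits: 1.045371 ± 2.326·0.333333 = 1.045371 ± 0.775333 = [0.270038, 1.820704]
ρ-limits: (tanh 0.270038, tanh 1.820704) = (0.264, 0.949)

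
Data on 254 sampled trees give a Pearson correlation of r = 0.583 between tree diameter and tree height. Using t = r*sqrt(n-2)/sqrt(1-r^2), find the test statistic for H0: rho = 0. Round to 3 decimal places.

11.391

t = r·√(n−2) / √(1−r²) with r = 0.583, n = 254
  = 0.583·√252 / √(1 − 0.339889)
  = 0.583·15.874508 / 0.812472
  = 9.254838 / 0.812472 = 11.391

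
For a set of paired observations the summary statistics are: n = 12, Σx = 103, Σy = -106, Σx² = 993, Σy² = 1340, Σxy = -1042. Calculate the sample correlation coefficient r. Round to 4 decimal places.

Numerator: nΣxy − (Σx)(Σy) = 12·(-1042) − (103)(-106) = -1586
Denominator: √[(nΣx²−(Σx)²)(nΣy²−(Σy)²)]
  nΣx²−(Σx)² = 12·993 − 10609 = 1307;  nΣy²−(Σy)² = 12·1340 − 11236 = 4844
  √(1307·4844) = √6331108 = 2516.1693
r = -1586 / 2516.1693 = -0.6303

-0.6303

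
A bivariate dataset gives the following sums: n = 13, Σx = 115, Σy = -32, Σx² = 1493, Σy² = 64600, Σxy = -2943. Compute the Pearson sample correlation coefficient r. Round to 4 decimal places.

Numerator: nΣxy − (Σx)(Σy) = 13·(-2943) − (115)(-32) = -34579
Denominator: √[(nΣx²−(Σx)²)(nΣy²−(Σy)²)]
  nΣx²−(Σx)² = 13·1493 − 13225 = 6184;  nΣy²−(Σy)² = 13·64600 − 1024 = 838776
  √(6184·838776) = √5186990784 = 72020.7663
r = -34579 / 72020.7663 = -0.4801

-0.4801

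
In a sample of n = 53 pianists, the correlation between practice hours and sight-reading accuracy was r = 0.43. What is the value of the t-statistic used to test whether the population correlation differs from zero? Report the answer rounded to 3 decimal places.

t = r·√(n−2) / √(1−r²) with r = 0.43, n = 53
  = 0.43·√51 / √(1 − 0.1849)
  = 0.43·7.141428 / 0.902829
  = 3.070814 / 0.902829 = 3.401

3.401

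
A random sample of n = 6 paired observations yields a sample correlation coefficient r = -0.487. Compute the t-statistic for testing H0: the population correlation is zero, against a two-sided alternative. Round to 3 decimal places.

-1.115

1 − r² = 1 − 0.237169 = 0.762831;  √(1−r²) = 0.873402
√(n−2) = √4 = 2.000000
t = r·√(n−2)/√(1−r²) = -0.487 · 2.000000 / 0.873402 = -1.115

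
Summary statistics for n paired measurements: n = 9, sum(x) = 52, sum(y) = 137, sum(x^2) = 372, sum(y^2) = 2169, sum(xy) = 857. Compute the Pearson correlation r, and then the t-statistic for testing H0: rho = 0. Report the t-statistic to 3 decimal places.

S_xy = nΣxy − ΣxΣy = 9·857 − 52·137 = 7713 − 7124 = 589
S_xx = nΣx² − (Σx)² = 9·372 − 52² = 3348 − 2704 = 644
S_yy = nΣy² − (Σy)² = 9·2169 − 137² = 19521 − 18769 = 752
r = S_xy / √(S_xx·S_yy) = 589 / √(644·752) = 589 / √484288 = 589 / 695.9080 = 0.8464
t = r·√(n−2)/√(1−r²) = 0.8464·√7 / √(1−0.716393) = 2.239364 / 0.532548 = 4.205

4.205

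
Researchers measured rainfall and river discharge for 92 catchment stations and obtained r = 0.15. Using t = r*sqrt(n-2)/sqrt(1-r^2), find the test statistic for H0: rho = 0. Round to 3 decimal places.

t = r·√(n−2) / √(1−r²) with r = 0.15, n = 92
  = 0.15·√90 / √(1 − 0.0225)
  = 0.15·9.486833 / 0.988686
  = 1.423025 / 0.988686 = 1.439

1.439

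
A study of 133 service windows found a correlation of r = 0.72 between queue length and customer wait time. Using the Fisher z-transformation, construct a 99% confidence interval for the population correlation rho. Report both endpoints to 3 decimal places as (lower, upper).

z_r = atanh(0.72) = 0.907645;  SE = 1/√(n−3) = 1/√130 = 0.087706
z-limits: 0.907645 ± 2.576·0.087706 = 0.907645 ± 0.225931 = [0.681714, 1.133576]
ρ-limits: (tanh 0.681714, tanh 1.133576) = (0.593, 0.812)

(0.593, 0.812)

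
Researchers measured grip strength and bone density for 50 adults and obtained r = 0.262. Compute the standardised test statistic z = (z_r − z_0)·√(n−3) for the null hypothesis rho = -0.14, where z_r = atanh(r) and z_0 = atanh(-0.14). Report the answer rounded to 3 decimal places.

z_r = atanh(0.262) = 0.268255,  z_0 = atanh(-0.14) = -0.140926
SE = 1/√(n−3) = 1/√47 = 0.145865
z = (z_r − z_0)/SE = (0.268255 − (-0.140926)) / 0.145865 = 0.409181 / 0.145865 = 2.805

2.805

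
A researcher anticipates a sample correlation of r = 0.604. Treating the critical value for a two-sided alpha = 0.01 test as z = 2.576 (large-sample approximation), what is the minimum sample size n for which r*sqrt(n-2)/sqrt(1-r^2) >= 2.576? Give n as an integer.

r√(n−2)/√(1−r²) ≥ 2.576  ⇔  n−2 ≥ (2.576)²·(1−r²)/r²
(1−r²)/r² = (1−0.364816)/0.364816 = 1.7411
n ≥ 2 + 6.635776·1.7411 = 2 + 11.5535 = 13.5535
⌈13.5535⌉ = 14

14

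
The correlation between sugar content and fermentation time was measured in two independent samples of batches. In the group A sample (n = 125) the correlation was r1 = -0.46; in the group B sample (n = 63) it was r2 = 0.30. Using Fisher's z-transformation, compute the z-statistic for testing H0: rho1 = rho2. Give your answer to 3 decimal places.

z1 = atanh(-0.46) = -0.497311,  z2 = atanh(0.30) = 0.309520
SE = √(1/(n1−3) + 1/(n2−3)) = √(1/122 + 1/60) = √(0.0081967 + 0.0166667) = √0.0248634 = 0.157681
z = (z1 − z2)/SE = (-0.497311 − 0.309520) / 0.157681 = -0.806831 / 0.157681 = -5.117

-5.117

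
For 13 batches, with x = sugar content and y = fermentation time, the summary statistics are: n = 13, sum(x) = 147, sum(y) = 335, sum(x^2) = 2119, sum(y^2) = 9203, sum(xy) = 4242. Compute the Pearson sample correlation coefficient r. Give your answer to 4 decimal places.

S_xy = nΣxy − ΣxΣy = 13·4242 − 147·335 = 55146 − 49245 = 5901
S_xx = nΣx² − (Σx)² = 13·2119 − 147² = 27547 − 21609 = 5938
S_yy = nΣy² − (Σy)² = 13·9203 − 335² = 119639 − 112225 = 7414
r = S_xy / √(S_xx·S_yy) = 5901 / √(5938·7414) = 5901 / √44024332 = 5901 / 6635.0834 = 0.8894

0.8894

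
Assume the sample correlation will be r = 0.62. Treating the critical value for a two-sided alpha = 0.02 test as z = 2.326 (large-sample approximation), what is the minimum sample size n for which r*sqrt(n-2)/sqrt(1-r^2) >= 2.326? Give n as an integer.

11

Need r·√(n−2)/√(1−r²) ≥ 2.326
√(n−2) ≥ 2.326·√(1−0.3844) / 0.62 = 2.326·0.784602 / 0.62 = 2.9435
n−2 ≥ 8.6642  ⇒  n ≥ 10.6642
Smallest integer n = 11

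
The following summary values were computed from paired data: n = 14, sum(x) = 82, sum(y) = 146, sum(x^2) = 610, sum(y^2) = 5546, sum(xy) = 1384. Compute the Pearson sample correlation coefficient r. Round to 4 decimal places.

0.7321

Numerator: nΣxy − (Σx)(Σy) = 14·1384 − (82)(146) = 7404
Denominator: √[(nΣx²−(Σx)²)(nΣy²−(Σy)²)]
  nΣx²−(Σx)² = 14·610 − 6724 = 1816;  nΣy²−(Σy)² = 14·5546 − 21316 = 56328
  √(1816·56328) = √102291648 = 10113.9334
r = 7404 / 10113.9334 = 0.7321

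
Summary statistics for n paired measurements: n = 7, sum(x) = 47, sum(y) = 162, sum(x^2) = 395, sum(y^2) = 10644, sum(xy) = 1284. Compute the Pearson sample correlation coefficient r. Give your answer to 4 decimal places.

0.2652

Numerator: nΣxy − (Σx)(Σy) = 7·1284 − (47)(162) = 1374
Denominator: √[(nΣx²−(Σx)²)(nΣy²−(Σy)²)]
  nΣx²−(Σx)² = 7·395 − 2209 = 556;  nΣy²−(Σy)² = 7·10644 − 26244 = 48264
  √(556·48264) = √26834784 = 5180.2301
r = 1374 / 5180.2301 = 0.2652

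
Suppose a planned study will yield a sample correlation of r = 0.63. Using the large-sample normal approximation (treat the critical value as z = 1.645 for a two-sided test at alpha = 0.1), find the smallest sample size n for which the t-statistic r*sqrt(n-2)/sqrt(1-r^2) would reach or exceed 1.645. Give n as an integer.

7

Need r·√(n−2)/√(1−r²) ≥ 1.645
√(n−2) ≥ 1.645·√(1−0.3969) / 0.63 = 1.645·0.776595 / 0.63 = 2.0278
n−2 ≥ 4.1120  ⇒  n ≥ 6.1120
Smallest integer n = 7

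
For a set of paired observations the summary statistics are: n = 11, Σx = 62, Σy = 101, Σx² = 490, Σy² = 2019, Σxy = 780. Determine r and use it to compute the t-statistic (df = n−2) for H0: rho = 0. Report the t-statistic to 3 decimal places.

1.915

Numerator: nΣxy − (Σx)(Σy) = 11·780 − (62)(101) = 2318
Denominator: √[(nΣx²−(Σx)²)(nΣy²−(Σy)²)]
  nΣx²−(Σx)² = 11·490 − 3844 = 1546;  nΣy²−(Σy)² = 11·2019 − 10201 = 12008
  √(1546·12008) = √18564368 = 4308.6388
r = 2318 / 4308.6388 = 0.5380
t = r·√(n−2)/√(1−r²) = 0.5380·√9 / √(1−0.289444) = 1.614000 / 0.842945 = 1.915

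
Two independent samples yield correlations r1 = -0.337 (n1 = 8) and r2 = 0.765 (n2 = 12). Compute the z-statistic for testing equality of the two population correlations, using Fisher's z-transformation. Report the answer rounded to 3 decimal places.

-2.436

Fisher z-transforms: z1 = atanh(-0.337) = -0.350704, z2 = atanh(0.765) = 1.008160; difference d = -1.358864
Var(d) = 1/5 + 1/9 = 0.2000000 + 0.1111111 = 0.3111111
z = d/√Var(d) = -1.358864 / √0.3111111 = -1.358864 / 0.557773 = -2.436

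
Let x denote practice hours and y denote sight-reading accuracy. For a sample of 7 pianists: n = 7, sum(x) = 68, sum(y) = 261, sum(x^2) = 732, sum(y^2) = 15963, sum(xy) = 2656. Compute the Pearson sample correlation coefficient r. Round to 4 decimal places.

0.1807

Numerator: nΣxy − (Σx)(Σy) = 7·2656 − (68)(261) = 844
Denominator: √[(nΣx²−(Σx)²)(nΣy²−(Σy)²)]
  nΣx²−(Σx)² = 7·732 − 4624 = 500;  nΣy²−(Σy)² = 7·15963 − 68121 = 43620
  √(500·43620) = √21810000 = 4670.1178
r = 844 / 4670.1178 = 0.1807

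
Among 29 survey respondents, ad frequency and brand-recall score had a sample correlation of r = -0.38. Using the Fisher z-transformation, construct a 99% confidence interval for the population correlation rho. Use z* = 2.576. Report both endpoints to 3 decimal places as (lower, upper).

Fisher z: z_r = atanh(r) = ½·ln((1+(-0.38))/(1−(-0.38))) = -0.400060
SE(z) = 1/√(n−3) = 1/√26 = 0.196116
99% ⇒ z* = 2.576; margin = 2.576·0.196116 = 0.505195
CI on z-scale: (-0.905255, 0.105135)
Back-transform: tanh(-0.905255) = -0.718847, tanh(0.105135) = 0.104749

(-0.719, 0.105)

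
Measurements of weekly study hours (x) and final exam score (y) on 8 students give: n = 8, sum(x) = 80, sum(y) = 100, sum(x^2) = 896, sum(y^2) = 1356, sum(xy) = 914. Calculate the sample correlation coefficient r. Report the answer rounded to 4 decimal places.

S_xy = nΣxy − ΣxΣy = 8·914 − 80·100 = 7312 − 8000 = -688
S_xx = nΣx² − (Σx)² = 8·896 − 80² = 7168 − 6400 = 768
S_yy = nΣy² − (Σy)² = 8·1356 − 100² = 10848 − 10000 = 848
r = S_xy / √(S_xx·S_yy) = -688 / √(768·848) = -688 / √651264 = -688 / 807.0093 = -0.8525

-0.8525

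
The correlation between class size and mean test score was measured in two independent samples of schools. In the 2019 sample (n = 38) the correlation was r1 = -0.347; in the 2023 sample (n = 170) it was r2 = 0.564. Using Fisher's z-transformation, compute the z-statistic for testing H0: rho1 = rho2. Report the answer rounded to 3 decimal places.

Fisher z-transforms: z1 = atanh(-0.347) = -0.362029, z2 = atanh(0.564) = 0.638680; difference d = -1.000709
Var(d) = 1/35 + 1/167 = 0.0285714 + 0.0059880 = 0.0345594
z = d/√Var(d) = -1.000709 / √0.0345594 = -1.000709 / 0.185902 = -5.383

-5.383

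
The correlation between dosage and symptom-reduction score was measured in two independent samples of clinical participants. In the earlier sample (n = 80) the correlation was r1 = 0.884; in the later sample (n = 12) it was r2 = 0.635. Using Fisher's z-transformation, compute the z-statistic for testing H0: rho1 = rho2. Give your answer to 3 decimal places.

1.828

z1 = atanh(0.884) = 1.393781,  z2 = atanh(0.635) = 0.749750
SE = √(1/(n1−3) + 1/(n2−3)) = √(1/77 + 1/9) = √(0.0129870 + 0.1111111) = √0.1240981 = 0.352276
z = (z1 − z2)/SE = (1.393781 − 0.749750) / 0.352276 = 0.644031 / 0.352276 = 1.828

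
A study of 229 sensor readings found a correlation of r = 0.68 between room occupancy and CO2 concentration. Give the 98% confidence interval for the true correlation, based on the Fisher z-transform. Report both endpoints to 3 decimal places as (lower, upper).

(0.588, 0.755)

Fisher z: z_r = atanh(r) = ½·ln((1+0.68)/(1−0.68)) = 0.829114
SE(z) = 1/√(n−3) = 1/√226 = 0.066519
98% ⇒ z* = 2.326; margin = 2.326·0.066519 = 0.154723
CI on z-scale: (0.674391, 0.983837)
Back-transform: tanh(0.674391) = 0.587861, tanh(0.983837) = 0.754722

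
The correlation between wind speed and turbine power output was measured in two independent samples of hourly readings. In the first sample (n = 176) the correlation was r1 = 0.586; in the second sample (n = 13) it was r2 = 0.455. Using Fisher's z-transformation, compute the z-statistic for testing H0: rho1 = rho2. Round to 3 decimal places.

0.555

Fisher z-transforms: z1 = atanh(0.586) = 0.671552, z2 = atanh(0.455) = 0.490988; difference d = 0.180564
Var(d) = 1/173 + 1/10 = 0.0057803 + 0.1000000 = 0.1057803
z = d/√Var(d) = 0.180564 / √0.1057803 = 0.180564 / 0.325239 = 0.555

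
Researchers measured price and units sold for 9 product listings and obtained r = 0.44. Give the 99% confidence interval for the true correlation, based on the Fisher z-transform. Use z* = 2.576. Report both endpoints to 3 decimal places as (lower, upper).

z_r = atanh(0.44) = 0.472231;  SE = 1/√(n−3) = 1/√6 = 0.408248
z-limits: 0.472231 ± 2.576·0.408248 = 0.472231 ± 1.051647 = [-0.579416, 1.523878]
ρ-limits: (tanh -0.579416, tanh 1.523878) = (-0.522, 0.909)

(-0.522, 0.909)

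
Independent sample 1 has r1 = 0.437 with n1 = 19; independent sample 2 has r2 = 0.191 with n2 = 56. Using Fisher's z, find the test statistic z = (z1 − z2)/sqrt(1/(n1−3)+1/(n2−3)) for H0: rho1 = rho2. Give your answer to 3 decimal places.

z1 = atanh(0.437) = 0.468517,  z2 = atanh(0.191) = 0.193375
SE = √(1/(n1−3) + 1/(n2−3)) = √(1/16 + 1/53) = √(0.0625000 + 0.0188679) = √0.0813679 = 0.285251
z = (z1 − z2)/SE = (0.468517 − 0.193375) / 0.285251 = 0.275142 / 0.285251 = 0.965

0.965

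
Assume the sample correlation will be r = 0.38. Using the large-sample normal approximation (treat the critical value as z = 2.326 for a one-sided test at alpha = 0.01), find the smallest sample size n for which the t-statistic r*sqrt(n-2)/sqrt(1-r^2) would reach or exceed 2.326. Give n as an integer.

35

Need r·√(n−2)/√(1−r²) ≥ 2.326
√(n−2) ≥ 2.326·√(1−0.1444) / 0.38 = 2.326·0.924986 / 0.38 = 5.6619
n−2 ≥ 32.0571  ⇒  n ≥ 34.0571
Smallest integer n = 35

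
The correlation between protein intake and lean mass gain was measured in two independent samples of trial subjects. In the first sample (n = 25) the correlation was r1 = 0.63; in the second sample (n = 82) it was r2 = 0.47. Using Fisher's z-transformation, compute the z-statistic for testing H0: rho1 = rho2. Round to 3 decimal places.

Fisher z-transforms: z1 = atanh(0.63) = 0.741416, z2 = atanh(0.47) = 0.510070; difference d = 0.231346
Var(d) = 1/22 + 1/79 = 0.0454545 + 0.0126582 = 0.0581127
z = d/√Var(d) = 0.231346 / √0.0581127 = 0.231346 / 0.241066 = 0.960

0.960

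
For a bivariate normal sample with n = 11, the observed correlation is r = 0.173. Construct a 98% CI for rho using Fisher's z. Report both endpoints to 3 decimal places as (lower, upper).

z_r = atanh(0.173) = 0.174758;  SE = 1/√(n−3) = 1/√8 = 0.353553
z-limits: 0.174758 ± 2.326·0.353553 = 0.174758 ± 0.822364 = [-0.647606, 0.997122]
ρ-limits: (tanh -0.647606, tanh 0.997122) = (-0.570, 0.760)

(-0.570, 0.760)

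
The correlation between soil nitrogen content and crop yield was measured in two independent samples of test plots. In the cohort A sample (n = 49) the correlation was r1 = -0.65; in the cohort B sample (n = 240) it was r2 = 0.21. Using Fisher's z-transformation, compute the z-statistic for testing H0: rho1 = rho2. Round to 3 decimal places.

-6.135

z1 = atanh(-0.65) = -0.775299,  z2 = atanh(0.21) = 0.213171
SE = √(1/(n1−3) + 1/(n2−3)) = √(1/46 + 1/237) = √(0.0217391 + 0.0042194) = √0.0259585 = 0.161116
z = (z1 − z2)/SE = (-0.775299 − 0.213171) / 0.161116 = -0.988470 / 0.161116 = -6.135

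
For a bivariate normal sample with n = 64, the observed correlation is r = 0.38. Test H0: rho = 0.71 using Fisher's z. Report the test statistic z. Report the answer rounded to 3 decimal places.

-3.805

z_r = atanh(0.38) = 0.400060,  z_0 = atanh(0.71) = 0.887184
SE = 1/√(n−3) = 1/√61 = 0.128037
z = (z_r − z_0)/SE = (0.400060 − 0.887184) / 0.128037 = -0.487124 / 0.128037 = -3.805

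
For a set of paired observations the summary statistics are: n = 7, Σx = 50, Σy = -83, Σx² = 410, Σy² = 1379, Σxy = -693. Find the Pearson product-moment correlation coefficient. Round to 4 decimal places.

-0.6932

Numerator: nΣxy − (Σx)(Σy) = 7·(-693) − (50)(-83) = -701
Denominator: √[(nΣx²−(Σx)²)(nΣy²−(Σy)²)]
  nΣx²−(Σx)² = 7·410 − 2500 = 370;  nΣy²−(Σy)² = 7·1379 − 6889 = 2764
  √(370·2764) = √1022680 = 1011.2764
r = -701 / 1011.2764 = -0.6932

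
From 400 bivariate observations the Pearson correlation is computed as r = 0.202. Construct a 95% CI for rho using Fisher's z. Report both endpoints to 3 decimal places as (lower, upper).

(0.106, 0.294)

z_r = atanh(0.202) = 0.204817;  SE = 1/√(n−3) = 1/√397 = 0.050189
z-limits: 0.204817 ± 1.960·0.050189 = 0.204817 ± 0.098370 = [0.106447, 0.303187]
ρ-limits: (tanh 0.106447, tanh 0.303187) = (0.106, 0.294)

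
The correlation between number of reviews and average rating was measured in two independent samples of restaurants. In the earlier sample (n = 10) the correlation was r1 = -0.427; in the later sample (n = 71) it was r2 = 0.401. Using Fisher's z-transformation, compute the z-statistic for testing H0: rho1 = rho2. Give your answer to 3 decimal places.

-2.220

Fisher z-transforms: z1 = atanh(-0.427) = -0.456222, z2 = atanh(0.401) = 0.424840; difference d = -0.881062
Var(d) = 1/7 + 1/68 = 0.1428571 + 0.0147059 = 0.1575630
z = d/√Var(d) = -0.881062 / √0.1575630 = -0.881062 / 0.396942 = -2.220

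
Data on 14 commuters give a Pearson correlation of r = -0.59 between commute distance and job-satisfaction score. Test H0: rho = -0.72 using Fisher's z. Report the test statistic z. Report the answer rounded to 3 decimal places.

z_r = atanh(-0.59) = -0.677666,  z_0 = atanh(-0.72) = -0.907645
SE = 1/√(n−3) = 1/√11 = 0.301511
z = (z_r − z_0)/SE = (-0.677666 − (-0.907645)) / 0.301511 = 0.229979 / 0.301511 = 0.763

0.763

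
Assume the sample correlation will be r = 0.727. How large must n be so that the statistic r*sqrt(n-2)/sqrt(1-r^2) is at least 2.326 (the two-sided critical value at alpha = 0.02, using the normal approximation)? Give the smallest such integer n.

7

r√(n−2)/√(1−r²) ≥ 2.326  ⇔  n−2 ≥ (2.326)²·(1−r²)/r²
(1−r²)/r² = (1−0.528529)/0.528529 = 0.8920
n ≥ 2 + 5.410276·0.8920 = 2 + 4.8260 = 6.8260
⌈6.8260⌉ = 7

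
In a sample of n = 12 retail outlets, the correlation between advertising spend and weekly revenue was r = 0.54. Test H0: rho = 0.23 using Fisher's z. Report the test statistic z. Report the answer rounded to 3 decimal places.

Fisher z: atanh(0.54) = 0.604156, atanh(0.23) = 0.234189
z = (z_r − z_0)·√(n−3) = (0.604156 − 0.234189)·√9 = 0.369967 · 3.000000 = 1.110

1.110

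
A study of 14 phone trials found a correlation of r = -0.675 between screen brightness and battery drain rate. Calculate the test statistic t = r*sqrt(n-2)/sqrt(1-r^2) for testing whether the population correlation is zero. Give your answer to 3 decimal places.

1 − r² = 1 − 0.455625 = 0.544375;  √(1−r²) = 0.737818
√(n−2) = √12 = 3.464102
t = r·√(n−2)/√(1−r²) = -0.675 · 3.464102 / 0.737818 = -3.169

-3.169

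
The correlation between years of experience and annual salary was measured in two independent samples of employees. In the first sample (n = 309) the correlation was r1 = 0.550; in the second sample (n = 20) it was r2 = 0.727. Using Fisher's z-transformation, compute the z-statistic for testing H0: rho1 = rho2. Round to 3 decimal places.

-1.220

Fisher z-transforms: z1 = atanh(0.550) = 0.618381, z2 = atanh(0.727) = 0.922335; difference d = -0.303954
Var(d) = 1/306 + 1/17 = 0.0032680 + 0.0588235 = 0.0620915
z = d/√Var(d) = -0.303954 / √0.0620915 = -0.303954 / 0.249182 = -1.220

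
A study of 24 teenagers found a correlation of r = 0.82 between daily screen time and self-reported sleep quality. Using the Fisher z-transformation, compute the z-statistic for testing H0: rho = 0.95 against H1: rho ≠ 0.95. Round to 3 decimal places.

-3.093

Fisher z: atanh(0.82) = 1.156817, atanh(0.95) = 1.831781
z = (z_r − z_0)·√(n−3) = (1.156817 − 1.831781)·√21 = -0.674964 · 4.582576 = -3.093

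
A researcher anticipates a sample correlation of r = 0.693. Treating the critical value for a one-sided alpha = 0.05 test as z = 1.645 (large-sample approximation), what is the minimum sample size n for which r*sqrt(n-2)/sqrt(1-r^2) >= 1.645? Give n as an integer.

Need r·√(n−2)/√(1−r²) ≥ 1.645
√(n−2) ≥ 1.645·√(1−0.480249) / 0.693 = 1.645·0.720938 / 0.693 = 1.7113
n−2 ≥ 2.9285  ⇒  n ≥ 4.9285
Smallest integer n = 5

5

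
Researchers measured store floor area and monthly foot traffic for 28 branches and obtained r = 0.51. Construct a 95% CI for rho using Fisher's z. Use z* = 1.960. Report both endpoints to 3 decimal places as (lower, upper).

z_r = atanh(0.51) = 0.562730;  SE = 1/√(n−3) = 1/√25 = 0.200000
z-limits: 0.562730 ± 1.960·0.200000 = 0.562730 ± 0.392000 = [0.170730, 0.954730]
ρ-limits: (tanh 0.170730, tanh 0.954730) = (0.169, 0.742)

(0.169, 0.742)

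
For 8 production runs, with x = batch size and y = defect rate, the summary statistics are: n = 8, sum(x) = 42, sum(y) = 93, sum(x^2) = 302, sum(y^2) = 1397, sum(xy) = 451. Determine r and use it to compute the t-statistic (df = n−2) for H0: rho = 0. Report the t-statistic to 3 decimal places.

Numerator: nΣxy − (Σx)(Σy) = 8·451 − (42)(93) = -298
Denominator: √[(nΣx²−(Σx)²)(nΣy²−(Σy)²)]
  nΣx²−(Σx)² = 8·302 − 1764 = 652;  nΣy²−(Σy)² = 8·1397 − 8649 = 2527
  √(652·2527) = √1647604 = 1283.5903
r = -298 / 1283.5903 = -0.2322
t = r·√(n−2)/√(1−r²) = -0.2322·√6 / √(1−0.053917) = -0.568772 / 0.972668 = -0.585

-0.585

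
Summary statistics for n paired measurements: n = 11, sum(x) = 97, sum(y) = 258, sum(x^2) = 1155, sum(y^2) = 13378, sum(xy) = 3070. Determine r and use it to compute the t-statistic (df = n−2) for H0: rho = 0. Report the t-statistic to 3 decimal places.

Numerator: nΣxy − (Σx)(Σy) = 11·3070 − (97)(258) = 8744
Denominator: √[(nΣx²−(Σx)²)(nΣy²−(Σy)²)]
  nΣx²−(Σx)² = 11·1155 − 9409 = 3296;  nΣy²−(Σy)² = 11·13378 − 66564 = 80594
  √(3296·80594) = √265637824 = 16298.3994
r = 8744 / 16298.3994 = 0.5365
t = r·√(n−2)/√(1−r²) = 0.5365·√9 / √(1−0.287832) = 1.609500 / 0.843900 = 1.907

1.907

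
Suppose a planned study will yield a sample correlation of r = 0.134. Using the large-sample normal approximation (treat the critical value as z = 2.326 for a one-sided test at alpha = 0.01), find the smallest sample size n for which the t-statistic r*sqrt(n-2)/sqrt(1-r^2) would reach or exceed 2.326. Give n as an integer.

Need r·√(n−2)/√(1−r²) ≥ 2.326
√(n−2) ≥ 2.326·√(1−0.017956) / 0.134 = 2.326·0.990981 / 0.134 = 17.2017
n−2 ≥ 295.8985  ⇒  n ≥ 297.8985
Smallest integer n = 298

298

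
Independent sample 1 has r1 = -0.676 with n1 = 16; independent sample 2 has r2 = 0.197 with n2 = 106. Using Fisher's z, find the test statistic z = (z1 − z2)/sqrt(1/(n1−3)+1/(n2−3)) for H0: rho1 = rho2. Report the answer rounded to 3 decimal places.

Fisher z-transforms: z1 = atanh(-0.676) = -0.821711, z2 = atanh(0.197) = 0.199609; difference d = -1.021320
Var(d) = 1/13 + 1/103 = 0.0769231 + 0.0097087 = 0.0866318
z = d/√Var(d) = -1.021320 / √0.0866318 = -1.021320 / 0.294333 = -3.470

-3.470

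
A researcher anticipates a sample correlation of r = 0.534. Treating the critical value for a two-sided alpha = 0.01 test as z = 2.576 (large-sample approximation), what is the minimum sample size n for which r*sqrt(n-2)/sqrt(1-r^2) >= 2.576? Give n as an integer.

Need r·√(n−2)/√(1−r²) ≥ 2.576
√(n−2) ≥ 2.576·√(1−0.285156) / 0.534 = 2.576·0.845484 / 0.534 = 4.0786
n−2 ≥ 16.6350  ⇒  n ≥ 18.6350
Smallest integer n = 19

19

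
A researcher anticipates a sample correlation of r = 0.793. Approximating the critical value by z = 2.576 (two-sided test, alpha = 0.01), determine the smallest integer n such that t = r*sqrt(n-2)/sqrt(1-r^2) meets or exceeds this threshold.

r√(n−2)/√(1−r²) ≥ 2.576  ⇔  n−2 ≥ (2.576)²·(1−r²)/r²
(1−r²)/r² = (1−0.628849)/0.628849 = 0.5902
n ≥ 2 + 6.635776·0.5902 = 2 + 3.9164 = 5.9164
⌈5.9164⌉ = 6

6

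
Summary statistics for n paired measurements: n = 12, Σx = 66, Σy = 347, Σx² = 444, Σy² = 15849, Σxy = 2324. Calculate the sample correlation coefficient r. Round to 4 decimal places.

S_xy = nΣxy − ΣxΣy = 12·2324 − 66·347 = 27888 − 22902 = 4986
S_xx = nΣx² − (Σx)² = 12·444 − 66² = 5328 − 4356 = 972
S_yy = nΣy² − (Σy)² = 12·15849 − 347² = 190188 − 120409 = 69779
r = S_xy / √(S_xx·S_yy) = 4986 / √(972·69779) = 4986 / √67825188 = 4986 / 8235.6049 = 0.6054

0.6054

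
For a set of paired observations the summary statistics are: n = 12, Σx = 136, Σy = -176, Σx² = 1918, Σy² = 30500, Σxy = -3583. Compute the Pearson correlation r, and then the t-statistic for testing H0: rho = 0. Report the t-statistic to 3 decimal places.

-1.777

S_xy = nΣxy − ΣxΣy = 12·(-3583) − 136·(-176) = -42996 − (-23936) = -19060
S_xx = nΣx² − (Σx)² = 12·1918 − 136² = 23016 − 18496 = 4520
S_yy = nΣy² − (Σy)² = 12·30500 − (-176)² = 366000 − 30976 = 335024
r = S_xy / √(S_xx·S_yy) = -19060 / √(4520·335024) = -19060 / √1514308480 = -19060 / 38914.1167 = -0.4898
t = r·√(n−2)/√(1−r²) = -0.4898·√10 / √(1−0.239904) = -1.548884 / 0.871835 = -1.777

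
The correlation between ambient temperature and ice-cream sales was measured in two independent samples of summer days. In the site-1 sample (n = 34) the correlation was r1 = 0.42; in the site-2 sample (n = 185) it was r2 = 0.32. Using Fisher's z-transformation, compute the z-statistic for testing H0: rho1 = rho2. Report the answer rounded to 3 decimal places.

z1 = atanh(0.42) = 0.447692,  z2 = atanh(0.32) = 0.331647
SE = √(1/(n1−3) + 1/(n2−3)) = √(1/31 + 1/182) = √(0.0322581 + 0.0054945) = √0.0377526 = 0.194300
z = (z1 − z2)/SE = (0.447692 − 0.331647) / 0.194300 = 0.116045 / 0.194300 = 0.597

0.597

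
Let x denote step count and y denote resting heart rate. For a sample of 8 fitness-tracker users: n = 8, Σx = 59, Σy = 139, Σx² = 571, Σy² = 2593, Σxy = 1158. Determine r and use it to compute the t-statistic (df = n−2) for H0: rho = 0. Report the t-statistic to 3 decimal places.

S_xy = nΣxy − ΣxΣy = 8·1158 − 59·139 = 9264 − 8201 = 1063
S_xx = nΣx² − (Σx)² = 8·571 − 59² = 4568 − 3481 = 1087
S_yy = nΣy² − (Σy)² = 8·2593 − 139² = 20744 − 19321 = 1423
r = S_xy / √(S_xx·S_yy) = 1063 / √(1087·1423) = 1063 / √1546801 = 1063 / 1243.7045 = 0.8547
t = r·√(n−2)/√(1−r²) = 0.8547·√6 / √(1−0.730512) = 2.093579 / 0.519122 = 4.033

4.033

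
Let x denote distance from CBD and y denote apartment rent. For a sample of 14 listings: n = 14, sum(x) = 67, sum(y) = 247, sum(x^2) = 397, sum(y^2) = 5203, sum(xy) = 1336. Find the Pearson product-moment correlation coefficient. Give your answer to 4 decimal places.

0.6059

S_xy = nΣxy − ΣxΣy = 14·1336 − 67·247 = 18704 − 16549 = 2155
S_xx = nΣx² − (Σx)² = 14·397 − 67² = 5558 − 4489 = 1069
S_yy = nΣy² − (Σy)² = 14·5203 − 247² = 72842 − 61009 = 11833
r = S_xy / √(S_xx·S_yy) = 2155 / √(1069·11833) = 2155 / √12649477 = 2155 / 3556.6103 = 0.6059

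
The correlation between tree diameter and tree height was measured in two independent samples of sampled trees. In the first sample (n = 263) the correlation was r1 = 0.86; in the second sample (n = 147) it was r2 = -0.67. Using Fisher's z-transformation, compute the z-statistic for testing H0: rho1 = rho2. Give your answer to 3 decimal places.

z1 = atanh(0.86) = 1.293345,  z2 = atanh(-0.67) = -0.810743
SE = √(1/(n1−3) + 1/(n2−3)) = √(1/260 + 1/144) = √(0.0038462 + 0.0069444) = √0.0107906 = 0.103878
z = (z1 − z2)/SE = (1.293345 − (-0.810743)) / 0.103878 = 2.104088 / 0.103878 = 20.255

20.255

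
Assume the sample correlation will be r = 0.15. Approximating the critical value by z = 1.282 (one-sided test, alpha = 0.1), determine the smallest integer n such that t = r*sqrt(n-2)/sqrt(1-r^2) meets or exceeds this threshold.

74

r√(n−2)/√(1−r²) ≥ 1.282  ⇔  n−2 ≥ (1.282)²·(1−r²)/r²
(1−r²)/r² = (1−0.0225)/0.0225 = 43.4444
n ≥ 2 + 1.643524·43.4444 = 2 + 71.4019 = 73.4019
⌈73.4019⌉ = 74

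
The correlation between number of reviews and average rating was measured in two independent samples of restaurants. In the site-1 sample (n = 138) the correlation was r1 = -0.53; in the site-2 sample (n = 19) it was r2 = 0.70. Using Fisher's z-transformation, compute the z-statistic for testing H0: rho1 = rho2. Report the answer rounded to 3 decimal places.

Fisher z-transforms: z1 = atanh(-0.53) = -0.590145, z2 = atanh(0.70) = 0.867301; difference d = -1.457446
Var(d) = 1/135 + 1/16 = 0.0074074 + 0.0625000 = 0.0699074
z = d/√Var(d) = -1.457446 / √0.0699074 = -1.457446 / 0.264400 = -5.512

-5.512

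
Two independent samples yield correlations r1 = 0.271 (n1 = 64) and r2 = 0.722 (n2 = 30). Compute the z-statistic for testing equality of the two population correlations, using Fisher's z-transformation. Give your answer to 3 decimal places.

Fisher z-transforms: z1 = atanh(0.271) = 0.277943, z2 = atanh(0.722) = 0.911810; difference d = -0.633867
Var(d) = 1/61 + 1/27 = 0.0163934 + 0.0370370 = 0.0534304
z = d/√Var(d) = -0.633867 / √0.0534304 = -0.633867 / 0.231150 = -2.742

-2.742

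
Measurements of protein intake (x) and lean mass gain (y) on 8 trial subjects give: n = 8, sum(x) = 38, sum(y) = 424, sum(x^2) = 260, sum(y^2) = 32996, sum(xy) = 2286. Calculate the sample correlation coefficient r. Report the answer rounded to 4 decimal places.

S_xy = nΣxy − ΣxΣy = 8·2286 − 38·424 = 18288 − 16112 = 2176
S_xx = nΣx² − (Σx)² = 8·260 − 38² = 2080 − 1444 = 636
S_yy = nΣy² − (Σy)² = 8·32996 − 424² = 263968 − 179776 = 84192
r = S_xy / √(S_xx·S_yy) = 2176 / √(636·84192) = 2176 / √53546112 = 2176 / 7317.5209 = 0.2974

0.2974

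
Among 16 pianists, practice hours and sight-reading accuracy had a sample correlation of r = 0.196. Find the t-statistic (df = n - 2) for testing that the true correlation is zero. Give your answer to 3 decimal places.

t = r·√(n−2) / √(1−r²) with r = 0.196, n = 16
  = 0.196·√14 / √(1 − 0.038416)
  = 0.196·3.741657 / 0.980604
  = 0.733365 / 0.980604 = 0.748

0.748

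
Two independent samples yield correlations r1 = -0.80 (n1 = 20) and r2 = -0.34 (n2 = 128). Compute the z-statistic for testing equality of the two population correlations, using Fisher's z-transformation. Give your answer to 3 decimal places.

-2.880

Fisher z-transforms: z1 = atanh(-0.80) = -1.098612, z2 = atanh(-0.34) = -0.354093; difference d = -0.744519
Var(d) = 1/17 + 1/125 = 0.0588235 + 0.0080000 = 0.0668235
z = d/√Var(d) = -0.744519 / √0.0668235 = -0.744519 / 0.258502 = -2.880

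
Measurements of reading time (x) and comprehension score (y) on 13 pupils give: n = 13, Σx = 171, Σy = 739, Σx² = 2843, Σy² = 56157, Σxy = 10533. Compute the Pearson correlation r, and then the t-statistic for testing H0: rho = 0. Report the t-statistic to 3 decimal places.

0.968

S_xy = nΣxy − ΣxΣy = 13·10533 − 171·739 = 136929 − 126369 = 10560
S_xx = nΣx² − (Σx)² = 13·2843 − 171² = 36959 − 29241 = 7718
S_yy = nΣy² − (Σy)² = 13·56157 − 739² = 730041 − 546121 = 183920
r = S_xy / √(S_xx·S_yy) = 10560 / √(7718·183920) = 10560 / √1419494560 = 10560 / 37676.1803 = 0.2803
t = r·√(n−2)/√(1−r²) = 0.2803·√11 / √(1−0.078568) = 0.929650 / 0.959912 = 0.968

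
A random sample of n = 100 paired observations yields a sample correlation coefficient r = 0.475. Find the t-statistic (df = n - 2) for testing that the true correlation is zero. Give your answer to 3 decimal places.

t = r·√(n−2) / √(1−r²) with r = 0.475, n = 100
  = 0.475·√98 / √(1 − 0.225625)
  = 0.475·9.899495 / 0.879986
  = 4.702260 / 0.879986 = 5.344

5.344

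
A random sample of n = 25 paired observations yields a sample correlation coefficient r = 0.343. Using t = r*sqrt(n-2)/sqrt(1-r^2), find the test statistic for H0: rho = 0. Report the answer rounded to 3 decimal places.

1.751

t = r·√(n−2) / √(1−r²) with r = 0.343, n = 25
  = 0.343·√23 / √(1 − 0.117649)
  = 0.343·4.795832 / 0.939335
  = 1.644970 / 0.939335 = 1.751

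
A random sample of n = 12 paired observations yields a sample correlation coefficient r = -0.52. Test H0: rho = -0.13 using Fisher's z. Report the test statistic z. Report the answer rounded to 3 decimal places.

-1.337

z_r = atanh(-0.52) = -0.576340,  z_0 = atanh(-0.13) = -0.130740
SE = 1/√(n−3) = 1/√9 = 0.333333
z = (z_r − z_0)/SE = (-0.576340 − (-0.130740)) / 0.333333 = -0.445600 / 0.333333 = -1.337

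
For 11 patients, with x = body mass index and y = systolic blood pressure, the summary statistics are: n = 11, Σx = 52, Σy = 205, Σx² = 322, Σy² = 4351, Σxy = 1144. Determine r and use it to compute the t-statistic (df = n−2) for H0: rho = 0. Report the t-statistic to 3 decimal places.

5.294

Numerator: nΣxy − (Σx)(Σy) = 11·1144 − (52)(205) = 1924
Denominator: √[(nΣx²−(Σx)²)(nΣy²−(Σy)²)]
  nΣx²−(Σx)² = 11·322 − 2704 = 838;  nΣy²−(Σy)² = 11·4351 − 42025 = 5836
  √(838·5836) = √4890568 = 2211.4629
r = 1924 / 2211.4629 = 0.8700
t = r·√(n−2)/√(1−r²) = 0.8700·√9 / √(1−0.756900) = 2.610000 / 0.493052 = 5.294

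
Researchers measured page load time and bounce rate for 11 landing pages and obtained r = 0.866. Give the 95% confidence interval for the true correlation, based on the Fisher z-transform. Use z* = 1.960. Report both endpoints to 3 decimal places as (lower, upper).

z_r = atanh(0.866) = 1.316856;  SE = 1/√(n−3) = 1/√8 = 0.353553
z-limits: 1.316856 ± 1.960·0.353553 = 1.316856 ± 0.692964 = [0.623892, 2.009820]
ρ-limits: (tanh 0.623892, tanh 2.009820) = (0.554, 0.965)

(0.554, 0.965)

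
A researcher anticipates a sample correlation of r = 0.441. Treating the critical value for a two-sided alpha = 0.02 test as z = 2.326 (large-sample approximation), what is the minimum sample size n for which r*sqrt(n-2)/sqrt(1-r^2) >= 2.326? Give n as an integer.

Need r·√(n−2)/√(1−r²) ≥ 2.326
√(n−2) ≥ 2.326·√(1−0.194481) / 0.441 = 2.326·0.897507 / 0.441 = 4.7338
n−2 ≥ 22.4089  ⇒  n ≥ 24.4089
Smallest integer n = 25

25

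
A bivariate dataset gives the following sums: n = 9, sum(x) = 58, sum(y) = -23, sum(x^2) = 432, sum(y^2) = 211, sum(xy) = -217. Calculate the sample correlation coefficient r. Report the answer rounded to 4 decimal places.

Numerator: nΣxy − (Σx)(Σy) = 9·(-217) − (58)(-23) = -619
Denominator: √[(nΣx²−(Σx)²)(nΣy²−(Σy)²)]
  nΣx²−(Σx)² = 9·432 − 3364 = 524;  nΣy²−(Σy)² = 9·211 − 529 = 1370
  √(524·1370) = √717880 = 847.2780
r = -619 / 847.2780 = -0.7306

-0.7306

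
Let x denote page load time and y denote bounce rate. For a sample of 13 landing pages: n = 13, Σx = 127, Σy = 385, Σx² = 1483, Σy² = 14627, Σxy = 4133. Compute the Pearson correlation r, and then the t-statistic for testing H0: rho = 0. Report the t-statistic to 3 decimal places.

1.538

S_xy = nΣxy − ΣxΣy = 13·4133 − 127·385 = 53729 − 48895 = 4834
S_xx = nΣx² − (Σx)² = 13·1483 − 127² = 19279 − 16129 = 3150
S_yy = nΣy² − (Σy)² = 13·14627 − 385² = 190151 − 148225 = 41926
r = S_xy / √(S_xx·S_yy) = 4834 / √(3150·41926) = 4834 / √132066900 = 4834 / 11492.0364 = 0.4206
t = r·√(n−2)/√(1−r²) = 0.4206·√11 / √(1−0.176904) = 1.394972 / 0.907246 = 1.538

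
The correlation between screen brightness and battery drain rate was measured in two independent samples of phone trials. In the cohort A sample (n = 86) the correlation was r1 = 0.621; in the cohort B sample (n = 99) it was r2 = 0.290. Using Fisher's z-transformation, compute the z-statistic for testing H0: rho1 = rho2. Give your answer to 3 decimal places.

Fisher z-transforms: z1 = atanh(0.621) = 0.726631, z2 = atanh(0.290) = 0.298566; difference d = 0.428065
Var(d) = 1/83 + 1/96 = 0.0120482 + 0.0104167 = 0.0224649
z = d/√Var(d) = 0.428065 / √0.0224649 = 0.428065 / 0.149883 = 2.856

2.856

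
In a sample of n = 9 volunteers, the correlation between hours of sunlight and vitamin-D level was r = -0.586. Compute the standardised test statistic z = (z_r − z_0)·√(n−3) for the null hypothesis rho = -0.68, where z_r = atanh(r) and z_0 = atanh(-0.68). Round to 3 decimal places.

z_r = atanh(-0.586) = -0.671552,  z_0 = atanh(-0.68) = -0.829114
SE = 1/√(n−3) = 1/√6 = 0.408248
z = (z_r − z_0)/SE = (-0.671552 − (-0.829114)) / 0.408248 = 0.157562 / 0.408248 = 0.386

0.386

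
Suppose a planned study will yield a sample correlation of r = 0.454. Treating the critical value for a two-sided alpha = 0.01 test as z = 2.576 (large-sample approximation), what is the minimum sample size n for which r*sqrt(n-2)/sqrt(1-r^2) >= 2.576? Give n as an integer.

28

Need r·√(n−2)/√(1−r²) ≥ 2.576
√(n−2) ≥ 2.576·√(1−0.206116) / 0.454 = 2.576·0.891002 / 0.454 = 5.0556
n−2 ≥ 25.5591  ⇒  n ≥ 27.5591
Smallest integer n = 28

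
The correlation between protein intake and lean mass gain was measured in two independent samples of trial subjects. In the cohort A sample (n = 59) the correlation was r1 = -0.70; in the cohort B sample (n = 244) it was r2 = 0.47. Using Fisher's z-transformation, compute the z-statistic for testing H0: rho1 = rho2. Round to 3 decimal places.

Fisher z-transforms: z1 = atanh(-0.70) = -0.867301, z2 = atanh(0.47) = 0.510070; difference d = -1.377371
Var(d) = 1/56 + 1/241 = 0.0178571 + 0.0041494 = 0.0220065
z = d/√Var(d) = -1.377371 / √0.0220065 = -1.377371 / 0.148346 = -9.285

-9.285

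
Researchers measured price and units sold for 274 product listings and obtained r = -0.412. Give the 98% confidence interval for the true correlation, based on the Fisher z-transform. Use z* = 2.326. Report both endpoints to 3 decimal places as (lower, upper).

(-0.522, -0.288)

Fisher z: z_r = atanh(r) = ½·ln((1+(-0.412))/(1−(-0.412))) = -0.438018
SE(z) = 1/√(n−3) = 1/√271 = 0.060746
98% ⇒ z* = 2.326; margin = 2.326·0.060746 = 0.141295
CI on z-scale: (-0.579313, -0.296723)
Back-transform: tanh(-0.579313) = -0.522166, tanh(-0.296723) = -0.288311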